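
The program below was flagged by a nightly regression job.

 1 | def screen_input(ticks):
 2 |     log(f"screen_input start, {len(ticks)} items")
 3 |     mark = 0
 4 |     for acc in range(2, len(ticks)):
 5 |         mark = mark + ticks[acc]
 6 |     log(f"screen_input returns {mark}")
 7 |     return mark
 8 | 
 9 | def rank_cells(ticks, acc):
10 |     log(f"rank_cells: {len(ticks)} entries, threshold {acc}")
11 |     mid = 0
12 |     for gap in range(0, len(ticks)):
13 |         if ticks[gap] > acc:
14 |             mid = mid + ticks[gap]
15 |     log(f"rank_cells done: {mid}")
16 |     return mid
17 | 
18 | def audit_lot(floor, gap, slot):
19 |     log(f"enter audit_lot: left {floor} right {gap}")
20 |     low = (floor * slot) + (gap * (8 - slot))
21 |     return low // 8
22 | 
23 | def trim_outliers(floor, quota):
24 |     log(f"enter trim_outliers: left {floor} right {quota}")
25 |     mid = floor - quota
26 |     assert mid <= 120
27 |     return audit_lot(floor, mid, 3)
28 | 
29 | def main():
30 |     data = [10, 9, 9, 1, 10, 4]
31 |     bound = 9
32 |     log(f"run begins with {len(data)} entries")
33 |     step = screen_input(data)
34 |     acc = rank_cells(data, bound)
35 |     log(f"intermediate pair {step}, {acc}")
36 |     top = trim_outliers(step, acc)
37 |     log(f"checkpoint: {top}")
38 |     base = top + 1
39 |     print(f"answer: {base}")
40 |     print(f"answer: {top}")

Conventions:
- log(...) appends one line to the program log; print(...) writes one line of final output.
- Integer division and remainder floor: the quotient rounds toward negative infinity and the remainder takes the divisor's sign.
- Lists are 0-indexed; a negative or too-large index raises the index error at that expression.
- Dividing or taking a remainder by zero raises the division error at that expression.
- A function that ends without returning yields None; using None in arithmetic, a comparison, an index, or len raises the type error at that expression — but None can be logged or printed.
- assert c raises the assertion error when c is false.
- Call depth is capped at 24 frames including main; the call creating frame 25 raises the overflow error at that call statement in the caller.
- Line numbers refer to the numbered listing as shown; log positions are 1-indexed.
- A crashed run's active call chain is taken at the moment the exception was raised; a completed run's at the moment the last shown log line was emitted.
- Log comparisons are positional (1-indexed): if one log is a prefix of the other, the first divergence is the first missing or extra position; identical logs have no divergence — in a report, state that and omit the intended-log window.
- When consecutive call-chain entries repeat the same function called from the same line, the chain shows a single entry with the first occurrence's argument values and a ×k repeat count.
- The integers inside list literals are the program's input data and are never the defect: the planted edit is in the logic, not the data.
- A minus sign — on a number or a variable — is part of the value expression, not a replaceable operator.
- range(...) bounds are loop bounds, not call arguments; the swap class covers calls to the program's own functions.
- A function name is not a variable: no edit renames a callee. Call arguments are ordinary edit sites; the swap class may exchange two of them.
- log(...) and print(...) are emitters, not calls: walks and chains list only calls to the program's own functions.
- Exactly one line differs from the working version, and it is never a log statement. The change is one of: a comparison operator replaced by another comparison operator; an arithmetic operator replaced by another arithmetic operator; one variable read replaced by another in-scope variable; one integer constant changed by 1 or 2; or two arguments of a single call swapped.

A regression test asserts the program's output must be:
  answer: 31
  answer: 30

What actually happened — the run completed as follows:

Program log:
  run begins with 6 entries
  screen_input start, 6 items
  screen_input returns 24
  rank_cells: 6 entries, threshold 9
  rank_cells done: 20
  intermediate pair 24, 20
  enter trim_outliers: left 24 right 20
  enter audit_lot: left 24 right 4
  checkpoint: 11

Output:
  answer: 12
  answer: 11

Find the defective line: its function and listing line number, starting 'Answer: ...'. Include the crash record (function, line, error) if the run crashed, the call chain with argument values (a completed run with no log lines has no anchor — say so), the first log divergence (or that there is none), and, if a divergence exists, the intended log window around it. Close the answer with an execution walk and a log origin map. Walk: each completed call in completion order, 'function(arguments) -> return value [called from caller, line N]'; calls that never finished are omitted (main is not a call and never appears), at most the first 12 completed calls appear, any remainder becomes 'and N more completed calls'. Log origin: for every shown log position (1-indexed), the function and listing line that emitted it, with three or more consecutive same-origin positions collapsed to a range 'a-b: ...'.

Answer: the defect is in screen_input at line 4.
Core observation: Position 3 is the first bad log line: 'screen_input returns 24' should read 'screen_input returns 43'.
Call chain: main.
First divergence: position 3 — the shown line 'screen_input returns 24' should read 'screen_input returns 43'.
Intended log window:
  1: run begins with 6 entries
  2: screen_input start, 6 items
  3: screen_input returns 43
  4: rank_cells: 6 entries, threshold 9
Execution walk:
  screen_input([10, 9, 9, 1, 10, 4]) -> 24  [called from main, line 33]
  rank_cells([10, 9, 9, 1, 10, 4], 9) -> 20  [called from main, line 34]
  audit_lot(24, 4, 3) -> 11  [called from trim_outliers, line 27]
  trim_outliers(24, 20) -> 11  [called from main, line 36]
Log line origins:
  1 — main, line 32
  2 — screen_input, line 2
  3 — screen_input, line 6
  4 — rank_cells, line 10
  5 — rank_cells, line 15
  6 — main, line 35
  7 — trim_outliers, line 24
  8 — audit_lot, line 19
  9 — main, line 37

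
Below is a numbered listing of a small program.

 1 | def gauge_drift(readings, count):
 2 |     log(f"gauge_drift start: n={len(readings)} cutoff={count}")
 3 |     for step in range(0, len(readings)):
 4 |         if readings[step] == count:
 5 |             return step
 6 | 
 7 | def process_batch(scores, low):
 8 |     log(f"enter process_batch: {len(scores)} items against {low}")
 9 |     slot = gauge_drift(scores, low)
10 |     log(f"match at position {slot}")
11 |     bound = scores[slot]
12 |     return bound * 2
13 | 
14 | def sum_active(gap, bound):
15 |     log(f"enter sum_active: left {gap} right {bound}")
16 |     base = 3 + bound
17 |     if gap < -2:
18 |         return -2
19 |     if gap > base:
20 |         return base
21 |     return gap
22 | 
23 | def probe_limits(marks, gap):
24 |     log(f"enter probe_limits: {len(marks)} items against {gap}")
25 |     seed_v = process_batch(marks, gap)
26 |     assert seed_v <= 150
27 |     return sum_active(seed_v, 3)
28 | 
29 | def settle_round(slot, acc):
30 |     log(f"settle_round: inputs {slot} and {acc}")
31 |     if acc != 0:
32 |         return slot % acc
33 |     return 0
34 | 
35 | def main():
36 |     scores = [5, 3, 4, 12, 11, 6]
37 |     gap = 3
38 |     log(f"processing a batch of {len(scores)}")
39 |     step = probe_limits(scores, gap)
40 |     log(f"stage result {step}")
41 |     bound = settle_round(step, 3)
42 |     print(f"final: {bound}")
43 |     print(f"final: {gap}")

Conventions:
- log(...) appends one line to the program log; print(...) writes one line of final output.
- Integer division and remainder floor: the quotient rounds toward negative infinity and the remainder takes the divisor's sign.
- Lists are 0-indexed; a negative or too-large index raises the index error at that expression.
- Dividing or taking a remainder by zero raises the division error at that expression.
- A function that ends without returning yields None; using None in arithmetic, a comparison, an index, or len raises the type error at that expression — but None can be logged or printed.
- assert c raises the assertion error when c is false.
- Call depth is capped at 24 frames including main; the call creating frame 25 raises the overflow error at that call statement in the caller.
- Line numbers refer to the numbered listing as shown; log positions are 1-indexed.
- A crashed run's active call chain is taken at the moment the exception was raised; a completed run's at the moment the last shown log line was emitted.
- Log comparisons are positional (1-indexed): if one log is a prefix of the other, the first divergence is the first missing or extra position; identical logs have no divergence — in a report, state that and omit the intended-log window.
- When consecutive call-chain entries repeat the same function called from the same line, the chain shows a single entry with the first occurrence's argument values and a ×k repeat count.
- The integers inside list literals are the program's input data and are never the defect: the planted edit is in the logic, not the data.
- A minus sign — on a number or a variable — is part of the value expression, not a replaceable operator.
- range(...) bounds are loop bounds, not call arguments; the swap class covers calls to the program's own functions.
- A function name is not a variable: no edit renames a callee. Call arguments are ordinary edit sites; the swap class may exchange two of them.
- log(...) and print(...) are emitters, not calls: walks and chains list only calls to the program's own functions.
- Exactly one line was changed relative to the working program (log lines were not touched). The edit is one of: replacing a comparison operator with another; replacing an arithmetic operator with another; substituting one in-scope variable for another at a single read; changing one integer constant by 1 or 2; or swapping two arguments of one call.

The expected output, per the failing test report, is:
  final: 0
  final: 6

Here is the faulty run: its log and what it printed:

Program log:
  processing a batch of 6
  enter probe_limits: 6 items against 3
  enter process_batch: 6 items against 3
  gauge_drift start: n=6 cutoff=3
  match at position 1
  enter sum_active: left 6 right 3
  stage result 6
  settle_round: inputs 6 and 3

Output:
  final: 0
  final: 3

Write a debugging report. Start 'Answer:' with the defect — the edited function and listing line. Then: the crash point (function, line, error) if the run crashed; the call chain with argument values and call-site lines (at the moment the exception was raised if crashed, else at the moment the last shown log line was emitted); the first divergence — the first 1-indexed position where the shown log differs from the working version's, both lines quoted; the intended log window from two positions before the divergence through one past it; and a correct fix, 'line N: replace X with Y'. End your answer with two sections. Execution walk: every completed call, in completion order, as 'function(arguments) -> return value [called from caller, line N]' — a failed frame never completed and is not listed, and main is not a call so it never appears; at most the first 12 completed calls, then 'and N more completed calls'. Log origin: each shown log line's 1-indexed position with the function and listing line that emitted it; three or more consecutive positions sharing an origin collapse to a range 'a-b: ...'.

Answer: the defect is in main at line 43.
Core observation: The two runs log identically and part ways only at the printed values.
Call chain: main -> settle_round(6, 3) (called at line 41).
First divergence: there is none — every log position agrees.
Execution walk:
  gauge_drift([5, 3, 4, 12, 11, 6], 3) -> 1  [called from process_batch, line 9]
  process_batch([5, 3, 4, 12, 11, 6], 3) -> 6  [called from probe_limits, line 25]
  sum_active(6, 3) -> 6  [called from probe_limits, line 27]
  probe_limits([5, 3, 4, 12, 11, 6], 3) -> 6  [called from main, line 39]
  settle_round(6, 3) -> 0  [called from main, line 41]
Log origin:
  1: from main, line 38
  2: from probe_limits, line 24
  3: from process_batch, line 8
  4: from gauge_drift, line 2
  5: from process_batch, line 10
  6: from sum_active, line 15
  7: from main, line 40
  8: from settle_round, line 30
A correct fix: line 43: replace `gap` with `step`.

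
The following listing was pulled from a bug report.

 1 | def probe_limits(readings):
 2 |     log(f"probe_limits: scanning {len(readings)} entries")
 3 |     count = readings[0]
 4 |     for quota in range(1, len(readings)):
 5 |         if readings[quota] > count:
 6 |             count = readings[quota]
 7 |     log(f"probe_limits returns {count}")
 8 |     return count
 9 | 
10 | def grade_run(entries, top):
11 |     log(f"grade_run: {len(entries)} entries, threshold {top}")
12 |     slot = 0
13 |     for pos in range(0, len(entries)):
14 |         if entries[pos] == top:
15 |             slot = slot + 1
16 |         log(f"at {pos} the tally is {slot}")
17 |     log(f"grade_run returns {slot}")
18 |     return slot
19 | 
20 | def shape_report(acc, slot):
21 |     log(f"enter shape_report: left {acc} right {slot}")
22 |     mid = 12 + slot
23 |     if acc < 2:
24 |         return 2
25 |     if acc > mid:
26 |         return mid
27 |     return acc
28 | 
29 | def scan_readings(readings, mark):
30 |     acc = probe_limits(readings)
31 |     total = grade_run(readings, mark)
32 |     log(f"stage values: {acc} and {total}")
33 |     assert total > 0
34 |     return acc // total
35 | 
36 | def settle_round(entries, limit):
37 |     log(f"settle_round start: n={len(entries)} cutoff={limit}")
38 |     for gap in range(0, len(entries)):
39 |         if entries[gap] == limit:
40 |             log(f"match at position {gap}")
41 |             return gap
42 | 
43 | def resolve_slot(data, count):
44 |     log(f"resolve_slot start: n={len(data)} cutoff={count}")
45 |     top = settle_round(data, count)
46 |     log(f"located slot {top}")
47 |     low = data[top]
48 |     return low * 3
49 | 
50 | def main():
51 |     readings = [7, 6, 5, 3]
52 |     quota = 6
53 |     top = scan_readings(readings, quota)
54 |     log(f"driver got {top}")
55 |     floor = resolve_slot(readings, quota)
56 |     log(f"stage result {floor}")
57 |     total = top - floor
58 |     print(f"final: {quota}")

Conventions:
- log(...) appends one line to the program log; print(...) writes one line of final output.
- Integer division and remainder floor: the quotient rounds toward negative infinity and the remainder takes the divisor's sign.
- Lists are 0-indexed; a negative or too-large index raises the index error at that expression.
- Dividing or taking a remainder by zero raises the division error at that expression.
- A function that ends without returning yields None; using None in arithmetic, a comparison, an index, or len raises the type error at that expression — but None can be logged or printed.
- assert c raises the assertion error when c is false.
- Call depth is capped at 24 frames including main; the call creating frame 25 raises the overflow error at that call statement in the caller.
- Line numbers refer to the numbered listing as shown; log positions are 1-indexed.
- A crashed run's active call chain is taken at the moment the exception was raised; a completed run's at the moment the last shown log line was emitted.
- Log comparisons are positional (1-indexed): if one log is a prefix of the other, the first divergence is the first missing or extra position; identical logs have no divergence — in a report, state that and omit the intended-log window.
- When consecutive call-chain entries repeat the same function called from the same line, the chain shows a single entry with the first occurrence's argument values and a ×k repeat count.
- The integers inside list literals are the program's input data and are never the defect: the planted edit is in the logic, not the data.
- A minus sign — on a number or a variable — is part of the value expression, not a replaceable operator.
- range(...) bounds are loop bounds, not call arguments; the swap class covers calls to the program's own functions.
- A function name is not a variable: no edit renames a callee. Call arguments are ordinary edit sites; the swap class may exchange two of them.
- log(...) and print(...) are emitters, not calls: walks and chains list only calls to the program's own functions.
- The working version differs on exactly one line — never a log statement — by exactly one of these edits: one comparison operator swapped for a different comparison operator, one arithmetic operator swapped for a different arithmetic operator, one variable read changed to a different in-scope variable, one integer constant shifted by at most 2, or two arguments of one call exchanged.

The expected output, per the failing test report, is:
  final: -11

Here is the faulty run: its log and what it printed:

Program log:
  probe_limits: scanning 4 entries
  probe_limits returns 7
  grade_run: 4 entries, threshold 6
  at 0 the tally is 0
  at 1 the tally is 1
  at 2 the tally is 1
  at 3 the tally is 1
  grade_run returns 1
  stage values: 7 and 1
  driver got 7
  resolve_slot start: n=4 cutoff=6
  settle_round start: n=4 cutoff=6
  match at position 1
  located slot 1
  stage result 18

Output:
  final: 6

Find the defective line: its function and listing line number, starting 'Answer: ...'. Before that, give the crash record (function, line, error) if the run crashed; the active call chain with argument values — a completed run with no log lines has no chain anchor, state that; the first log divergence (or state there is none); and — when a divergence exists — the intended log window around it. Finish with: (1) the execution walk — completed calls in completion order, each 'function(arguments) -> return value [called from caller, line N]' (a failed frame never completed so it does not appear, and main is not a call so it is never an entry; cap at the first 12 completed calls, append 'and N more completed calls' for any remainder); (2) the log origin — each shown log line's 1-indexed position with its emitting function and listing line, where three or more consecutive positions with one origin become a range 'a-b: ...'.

Answer: the defect is in main at line 58.
The tell: Nothing in the log betrays the bug — only the output does.
Call chain: main.
First divergence: there is none — every log position agrees.
Execution walk:
  probe_limits([7, 6, 5, 3]) -> 7  [called from scan_readings, line 30]
  grade_run([7, 6, 5, 3], 6) -> 1  [called from scan_readings, line 31]
  scan_readings([7, 6, 5, 3], 6) -> 7  [called from main, line 53]
  settle_round([7, 6, 5, 3], 6) -> 1  [called from resolve_slot, line 45]
  resolve_slot([7, 6, 5, 3], 6) -> 18  [called from main, line 55]
Log line origins:
  1: emitted by probe_limits (line 2)
  2: emitted by probe_limits (line 7)
  3: emitted by grade_run (line 11)
  4-7: emitted by grade_run (line 16)
  8: emitted by grade_run (line 17)
  9: emitted by scan_readings (line 32)
  10: emitted by main (line 54)
  11: emitted by resolve_slot (line 44)
  12: emitted by settle_round (line 37)
  13: emitted by settle_round (line 40)
  14: emitted by resolve_slot (line 46)
  15: emitted by main (line 56)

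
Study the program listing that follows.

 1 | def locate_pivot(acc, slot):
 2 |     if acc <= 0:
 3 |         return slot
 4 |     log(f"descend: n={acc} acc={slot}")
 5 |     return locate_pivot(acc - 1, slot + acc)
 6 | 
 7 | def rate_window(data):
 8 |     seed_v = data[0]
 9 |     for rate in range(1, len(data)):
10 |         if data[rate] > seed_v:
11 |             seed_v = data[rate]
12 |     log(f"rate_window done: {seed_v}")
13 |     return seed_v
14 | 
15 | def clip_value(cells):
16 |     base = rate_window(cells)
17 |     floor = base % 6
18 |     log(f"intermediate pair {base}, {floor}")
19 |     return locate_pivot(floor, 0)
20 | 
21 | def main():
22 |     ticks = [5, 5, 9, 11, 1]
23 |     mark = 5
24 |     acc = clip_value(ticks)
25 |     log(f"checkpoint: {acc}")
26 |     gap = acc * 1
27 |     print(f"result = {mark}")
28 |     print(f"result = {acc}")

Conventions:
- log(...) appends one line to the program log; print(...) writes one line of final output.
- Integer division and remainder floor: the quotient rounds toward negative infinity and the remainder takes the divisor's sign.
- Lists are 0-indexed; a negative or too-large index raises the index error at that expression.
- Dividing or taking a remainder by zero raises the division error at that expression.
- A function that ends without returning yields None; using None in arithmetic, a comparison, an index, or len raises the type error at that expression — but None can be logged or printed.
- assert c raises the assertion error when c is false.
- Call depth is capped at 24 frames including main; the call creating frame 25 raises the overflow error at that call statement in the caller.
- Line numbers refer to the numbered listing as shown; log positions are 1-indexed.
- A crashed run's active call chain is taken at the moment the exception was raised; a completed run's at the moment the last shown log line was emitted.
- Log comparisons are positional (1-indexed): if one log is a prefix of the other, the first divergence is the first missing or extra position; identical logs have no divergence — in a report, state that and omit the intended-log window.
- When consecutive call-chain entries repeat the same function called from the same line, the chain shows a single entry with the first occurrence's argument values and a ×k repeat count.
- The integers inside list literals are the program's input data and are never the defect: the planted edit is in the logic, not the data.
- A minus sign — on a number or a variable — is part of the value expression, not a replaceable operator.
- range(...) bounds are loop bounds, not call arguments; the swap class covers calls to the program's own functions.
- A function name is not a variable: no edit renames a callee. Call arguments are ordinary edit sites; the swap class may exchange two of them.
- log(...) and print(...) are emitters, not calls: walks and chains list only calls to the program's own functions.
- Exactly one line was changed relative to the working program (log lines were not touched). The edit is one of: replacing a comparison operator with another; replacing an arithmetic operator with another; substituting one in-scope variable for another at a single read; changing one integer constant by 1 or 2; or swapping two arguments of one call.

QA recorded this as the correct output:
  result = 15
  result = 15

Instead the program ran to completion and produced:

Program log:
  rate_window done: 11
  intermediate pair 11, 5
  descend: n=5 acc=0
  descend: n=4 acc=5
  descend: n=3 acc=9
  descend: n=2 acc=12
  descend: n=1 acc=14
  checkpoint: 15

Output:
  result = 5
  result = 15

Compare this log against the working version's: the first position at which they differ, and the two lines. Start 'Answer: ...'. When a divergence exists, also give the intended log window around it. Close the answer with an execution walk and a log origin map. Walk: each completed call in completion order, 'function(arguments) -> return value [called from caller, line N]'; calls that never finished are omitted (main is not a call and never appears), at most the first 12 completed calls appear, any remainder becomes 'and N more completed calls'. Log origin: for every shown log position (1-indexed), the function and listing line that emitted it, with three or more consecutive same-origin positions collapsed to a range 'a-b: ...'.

Answer: none (the log streams are identical).
Execution walk:
  rate_window([5, 5, 9, 11, 1]) -> 11  [called from clip_value, line 16]
  locate_pivot(0, 15) -> 15  [called from locate_pivot, line 5]
  locate_pivot(1, 14) -> 15  [called from locate_pivot, line 5]
  locate_pivot(2, 12) -> 15  [called from locate_pivot, line 5]
  locate_pivot(3, 9) -> 15  [called from locate_pivot, line 5]
  locate_pivot(4, 5) -> 15  [called from locate_pivot, line 5]
  locate_pivot(5, 0) -> 15  [called from clip_value, line 19]
  clip_value([5, 5, 9, 11, 1]) -> 15  [called from main, line 24]
Log origin:
  1: logged in rate_window at line 12
  2: logged in clip_value at line 18
  3-7: logged in locate_pivot at line 4
  8: logged in main at line 25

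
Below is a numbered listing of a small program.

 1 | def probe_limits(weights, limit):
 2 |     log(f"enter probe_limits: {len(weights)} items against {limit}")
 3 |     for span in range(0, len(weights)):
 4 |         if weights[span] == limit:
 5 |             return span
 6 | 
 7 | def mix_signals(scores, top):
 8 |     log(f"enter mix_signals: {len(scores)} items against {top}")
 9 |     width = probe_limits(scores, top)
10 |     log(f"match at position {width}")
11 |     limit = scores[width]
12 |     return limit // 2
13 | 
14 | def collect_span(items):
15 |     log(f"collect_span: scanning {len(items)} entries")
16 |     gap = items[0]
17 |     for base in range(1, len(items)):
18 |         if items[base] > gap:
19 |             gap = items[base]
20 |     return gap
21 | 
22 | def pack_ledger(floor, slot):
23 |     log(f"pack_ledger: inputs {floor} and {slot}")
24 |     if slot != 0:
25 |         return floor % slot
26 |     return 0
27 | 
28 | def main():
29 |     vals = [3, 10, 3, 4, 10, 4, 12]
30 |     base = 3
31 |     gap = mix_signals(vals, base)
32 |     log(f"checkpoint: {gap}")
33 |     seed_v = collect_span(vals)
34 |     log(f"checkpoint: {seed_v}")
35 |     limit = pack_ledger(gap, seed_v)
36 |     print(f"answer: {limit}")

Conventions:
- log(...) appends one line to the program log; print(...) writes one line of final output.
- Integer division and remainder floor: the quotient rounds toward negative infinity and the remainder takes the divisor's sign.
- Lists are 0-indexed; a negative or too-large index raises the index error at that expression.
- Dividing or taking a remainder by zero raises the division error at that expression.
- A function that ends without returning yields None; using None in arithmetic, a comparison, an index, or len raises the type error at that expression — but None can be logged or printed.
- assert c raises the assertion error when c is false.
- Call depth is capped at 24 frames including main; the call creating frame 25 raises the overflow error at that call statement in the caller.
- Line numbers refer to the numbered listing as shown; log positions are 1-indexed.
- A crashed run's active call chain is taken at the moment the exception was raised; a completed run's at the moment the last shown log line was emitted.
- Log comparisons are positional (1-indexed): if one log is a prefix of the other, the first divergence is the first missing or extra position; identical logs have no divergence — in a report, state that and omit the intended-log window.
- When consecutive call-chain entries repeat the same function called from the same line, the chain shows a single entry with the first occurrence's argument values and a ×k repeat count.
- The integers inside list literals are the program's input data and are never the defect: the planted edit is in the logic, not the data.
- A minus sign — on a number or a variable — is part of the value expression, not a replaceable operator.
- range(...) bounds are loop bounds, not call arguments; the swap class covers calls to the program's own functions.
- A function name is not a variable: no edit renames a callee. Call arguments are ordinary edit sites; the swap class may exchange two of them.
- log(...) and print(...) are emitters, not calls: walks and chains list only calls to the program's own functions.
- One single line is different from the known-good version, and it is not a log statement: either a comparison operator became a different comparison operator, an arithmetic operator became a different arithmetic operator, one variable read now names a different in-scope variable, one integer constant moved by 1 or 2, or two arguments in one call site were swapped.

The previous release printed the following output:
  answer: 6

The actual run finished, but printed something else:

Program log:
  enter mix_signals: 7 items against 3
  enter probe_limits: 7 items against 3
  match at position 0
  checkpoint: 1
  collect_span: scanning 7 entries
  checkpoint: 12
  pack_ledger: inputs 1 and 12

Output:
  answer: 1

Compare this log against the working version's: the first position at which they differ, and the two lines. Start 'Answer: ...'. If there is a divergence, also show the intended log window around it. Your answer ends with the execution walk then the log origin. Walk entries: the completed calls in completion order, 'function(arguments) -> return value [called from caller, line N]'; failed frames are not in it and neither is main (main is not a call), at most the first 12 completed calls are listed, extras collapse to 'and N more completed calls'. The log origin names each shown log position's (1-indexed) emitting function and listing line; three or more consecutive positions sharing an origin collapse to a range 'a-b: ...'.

Answer: position 4 — the shown line 'checkpoint: 1' should read 'checkpoint: 6'.
Intended log window:
  2: enter probe_limits: 7 items against 3
  3: match at position 0
  4: checkpoint: 6
  5: collect_span: scanning 7 entries
Execution walk:
  probe_limits([3, 10, 3, 4, 10, 4, 12], 3) -> 0  [called from mix_signals, line 9]
  mix_signals([3, 10, 3, 4, 10, 4, 12], 3) -> 1  [called from main, line 31]
  collect_span([3, 10, 3, 4, 10, 4, 12]) -> 12  [called from main, line 33]
  pack_ledger(1, 12) -> 1  [called from main, line 35]
Log origins:
  1: logged in mix_signals at line 8
  2: logged in probe_limits at line 2
  3: logged in mix_signals at line 10
  4: logged in main at line 32
  5: logged in collect_span at line 15
  6: logged in main at line 34
  7: logged in pack_ledger at line 23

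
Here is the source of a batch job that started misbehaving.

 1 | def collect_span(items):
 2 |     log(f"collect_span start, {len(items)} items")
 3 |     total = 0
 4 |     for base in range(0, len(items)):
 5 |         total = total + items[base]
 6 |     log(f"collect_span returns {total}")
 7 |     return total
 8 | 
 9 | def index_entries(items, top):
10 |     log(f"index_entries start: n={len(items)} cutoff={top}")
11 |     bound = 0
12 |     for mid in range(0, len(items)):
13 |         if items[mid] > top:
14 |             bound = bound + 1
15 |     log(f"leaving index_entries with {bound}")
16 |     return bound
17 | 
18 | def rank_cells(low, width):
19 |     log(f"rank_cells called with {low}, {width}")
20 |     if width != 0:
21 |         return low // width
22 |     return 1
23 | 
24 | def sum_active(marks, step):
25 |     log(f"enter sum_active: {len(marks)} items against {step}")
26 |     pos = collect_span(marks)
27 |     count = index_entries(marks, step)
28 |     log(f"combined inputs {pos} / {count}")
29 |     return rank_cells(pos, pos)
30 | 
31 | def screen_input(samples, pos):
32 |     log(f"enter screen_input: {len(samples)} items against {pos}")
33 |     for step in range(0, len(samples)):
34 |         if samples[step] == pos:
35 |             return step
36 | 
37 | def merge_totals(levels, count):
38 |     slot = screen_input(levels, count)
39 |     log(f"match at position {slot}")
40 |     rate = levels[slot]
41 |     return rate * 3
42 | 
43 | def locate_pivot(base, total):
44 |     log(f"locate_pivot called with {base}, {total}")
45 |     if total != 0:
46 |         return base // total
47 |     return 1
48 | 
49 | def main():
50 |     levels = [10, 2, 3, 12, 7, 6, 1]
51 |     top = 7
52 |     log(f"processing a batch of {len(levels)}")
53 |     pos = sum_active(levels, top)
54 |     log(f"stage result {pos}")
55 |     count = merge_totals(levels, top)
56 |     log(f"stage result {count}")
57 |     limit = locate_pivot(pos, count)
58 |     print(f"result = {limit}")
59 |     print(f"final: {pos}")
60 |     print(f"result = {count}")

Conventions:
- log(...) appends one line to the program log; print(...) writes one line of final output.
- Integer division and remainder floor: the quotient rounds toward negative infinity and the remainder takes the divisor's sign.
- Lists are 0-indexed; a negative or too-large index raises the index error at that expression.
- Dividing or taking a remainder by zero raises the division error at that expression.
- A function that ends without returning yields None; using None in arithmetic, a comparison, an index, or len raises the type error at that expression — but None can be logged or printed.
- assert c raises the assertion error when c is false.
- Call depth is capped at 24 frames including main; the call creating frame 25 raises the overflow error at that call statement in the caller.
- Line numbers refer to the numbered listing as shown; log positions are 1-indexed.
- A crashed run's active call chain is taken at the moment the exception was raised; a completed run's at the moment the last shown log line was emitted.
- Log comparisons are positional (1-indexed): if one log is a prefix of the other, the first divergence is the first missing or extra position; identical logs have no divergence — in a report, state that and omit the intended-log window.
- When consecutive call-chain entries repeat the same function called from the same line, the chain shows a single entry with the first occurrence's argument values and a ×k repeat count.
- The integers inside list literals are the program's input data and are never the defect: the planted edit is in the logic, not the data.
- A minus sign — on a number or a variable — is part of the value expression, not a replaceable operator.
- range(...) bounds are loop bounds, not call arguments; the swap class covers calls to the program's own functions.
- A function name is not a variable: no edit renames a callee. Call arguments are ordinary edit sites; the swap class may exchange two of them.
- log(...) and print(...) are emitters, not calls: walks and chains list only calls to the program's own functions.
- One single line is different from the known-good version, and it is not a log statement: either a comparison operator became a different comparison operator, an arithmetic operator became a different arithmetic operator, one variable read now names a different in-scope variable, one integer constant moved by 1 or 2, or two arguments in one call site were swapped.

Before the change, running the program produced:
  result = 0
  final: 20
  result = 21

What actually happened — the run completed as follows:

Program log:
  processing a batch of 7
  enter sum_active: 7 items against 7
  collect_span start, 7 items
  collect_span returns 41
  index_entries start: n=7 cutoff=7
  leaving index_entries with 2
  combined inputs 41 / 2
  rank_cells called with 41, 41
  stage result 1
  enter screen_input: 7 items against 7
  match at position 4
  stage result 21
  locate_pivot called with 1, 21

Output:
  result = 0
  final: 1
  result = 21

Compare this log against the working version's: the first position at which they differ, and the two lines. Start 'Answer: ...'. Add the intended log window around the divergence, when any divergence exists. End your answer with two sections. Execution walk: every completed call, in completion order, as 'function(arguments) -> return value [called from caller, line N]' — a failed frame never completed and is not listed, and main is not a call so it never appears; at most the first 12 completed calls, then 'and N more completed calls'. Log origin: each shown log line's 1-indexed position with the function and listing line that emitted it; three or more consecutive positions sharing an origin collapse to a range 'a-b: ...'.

Answer: position 8; shown 'rank_cells called with 41, 41' vs intended 'rank_cells called with 41, 2'.
Intended log window:
  6: leaving index_entries with 2
  7: combined inputs 41 / 2
  8: rank_cells called with 41, 2
  9: stage result 20
Execution walk:
  collect_span([10, 2, 3, 12, 7, 6, 1]) -> 41  [called from sum_active, line 26]
  index_entries([10, 2, 3, 12, 7, 6, 1], 7) -> 2  [called from sum_active, line 27]
  rank_cells(41, 41) -> 1  [called from sum_active, line 29]
  sum_active([10, 2, 3, 12, 7, 6, 1], 7) -> 1  [called from main, line 53]
  screen_input([10, 2, 3, 12, 7, 6, 1], 7) -> 4  [called from merge_totals, line 38]
  merge_totals([10, 2, 3, 12, 7, 6, 1], 7) -> 21  [called from main, line 55]
  locate_pivot(1, 21) -> 0  [called from main, line 57]
Origin of each log line:
  1: from main, line 52
  2: from sum_active, line 25
  3: from collect_span, line 2
  4: from collect_span, line 6
  5: from index_entries, line 10
  6: from index_entries, line 15
  7: from sum_active, line 28
  8: from rank_cells, line 19
  9: from main, line 54
  10: from screen_input, line 32
  11: from merge_totals, line 39
  12: from main, line 56
  13: from locate_pivot, line 44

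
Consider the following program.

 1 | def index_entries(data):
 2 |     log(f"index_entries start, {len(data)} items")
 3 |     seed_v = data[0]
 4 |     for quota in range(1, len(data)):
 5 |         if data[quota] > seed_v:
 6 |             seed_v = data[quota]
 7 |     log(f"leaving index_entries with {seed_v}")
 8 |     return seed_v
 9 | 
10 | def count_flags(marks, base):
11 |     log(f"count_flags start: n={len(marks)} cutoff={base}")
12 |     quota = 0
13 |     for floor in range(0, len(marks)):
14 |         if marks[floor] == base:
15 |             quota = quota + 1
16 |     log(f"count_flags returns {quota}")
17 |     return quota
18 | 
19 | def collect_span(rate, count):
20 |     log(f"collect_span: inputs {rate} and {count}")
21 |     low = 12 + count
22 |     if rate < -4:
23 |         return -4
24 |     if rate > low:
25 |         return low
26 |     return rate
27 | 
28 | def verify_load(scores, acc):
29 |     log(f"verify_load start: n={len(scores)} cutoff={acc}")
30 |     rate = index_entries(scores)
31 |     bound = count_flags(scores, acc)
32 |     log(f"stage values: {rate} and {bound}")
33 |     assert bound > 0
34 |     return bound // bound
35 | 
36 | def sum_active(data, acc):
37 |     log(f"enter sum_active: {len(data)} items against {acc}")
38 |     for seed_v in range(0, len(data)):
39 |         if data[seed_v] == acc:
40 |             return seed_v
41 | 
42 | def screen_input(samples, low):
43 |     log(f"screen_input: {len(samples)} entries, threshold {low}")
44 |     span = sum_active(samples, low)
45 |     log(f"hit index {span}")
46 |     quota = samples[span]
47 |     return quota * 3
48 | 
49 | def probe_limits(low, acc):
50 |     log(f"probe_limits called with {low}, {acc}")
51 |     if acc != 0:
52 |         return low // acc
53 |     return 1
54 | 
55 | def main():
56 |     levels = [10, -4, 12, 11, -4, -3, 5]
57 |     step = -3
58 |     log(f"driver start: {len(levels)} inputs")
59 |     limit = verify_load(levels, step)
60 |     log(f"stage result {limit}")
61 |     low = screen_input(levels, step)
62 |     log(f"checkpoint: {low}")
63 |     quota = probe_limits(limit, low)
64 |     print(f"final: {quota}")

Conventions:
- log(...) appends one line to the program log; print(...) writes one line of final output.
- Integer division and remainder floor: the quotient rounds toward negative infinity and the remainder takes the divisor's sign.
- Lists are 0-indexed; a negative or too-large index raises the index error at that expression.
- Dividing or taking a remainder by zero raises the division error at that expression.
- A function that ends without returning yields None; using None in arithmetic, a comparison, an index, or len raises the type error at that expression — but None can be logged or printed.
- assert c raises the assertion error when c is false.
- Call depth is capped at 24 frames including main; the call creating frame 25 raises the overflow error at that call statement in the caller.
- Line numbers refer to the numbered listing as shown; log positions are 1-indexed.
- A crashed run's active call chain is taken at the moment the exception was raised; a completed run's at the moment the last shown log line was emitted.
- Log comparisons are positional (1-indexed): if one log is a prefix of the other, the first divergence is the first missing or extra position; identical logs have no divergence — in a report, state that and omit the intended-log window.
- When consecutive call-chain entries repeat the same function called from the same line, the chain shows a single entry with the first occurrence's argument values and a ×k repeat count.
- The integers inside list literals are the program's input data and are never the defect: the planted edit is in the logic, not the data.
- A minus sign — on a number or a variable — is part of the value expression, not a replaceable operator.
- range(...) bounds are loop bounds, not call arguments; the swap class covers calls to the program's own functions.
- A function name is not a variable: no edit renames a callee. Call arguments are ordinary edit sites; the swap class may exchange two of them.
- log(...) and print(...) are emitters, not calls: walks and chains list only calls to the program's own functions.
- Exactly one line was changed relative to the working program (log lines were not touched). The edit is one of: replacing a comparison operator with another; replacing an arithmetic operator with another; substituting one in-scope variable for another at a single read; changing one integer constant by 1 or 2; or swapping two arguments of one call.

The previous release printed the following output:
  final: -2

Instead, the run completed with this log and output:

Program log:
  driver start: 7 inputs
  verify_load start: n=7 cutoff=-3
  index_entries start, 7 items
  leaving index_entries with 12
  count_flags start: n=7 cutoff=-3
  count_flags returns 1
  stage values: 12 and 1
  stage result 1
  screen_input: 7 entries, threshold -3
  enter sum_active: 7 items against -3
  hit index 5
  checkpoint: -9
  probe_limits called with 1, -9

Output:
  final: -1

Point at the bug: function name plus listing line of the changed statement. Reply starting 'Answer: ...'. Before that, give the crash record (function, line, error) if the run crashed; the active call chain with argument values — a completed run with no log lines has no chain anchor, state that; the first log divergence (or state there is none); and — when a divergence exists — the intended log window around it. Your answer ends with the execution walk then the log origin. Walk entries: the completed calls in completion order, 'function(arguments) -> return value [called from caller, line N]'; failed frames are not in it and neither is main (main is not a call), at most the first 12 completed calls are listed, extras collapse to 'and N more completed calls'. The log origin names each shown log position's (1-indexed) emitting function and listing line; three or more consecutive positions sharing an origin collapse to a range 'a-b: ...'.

Answer: the defect is in verify_load at line 34.
Key fact: Everything matches until log position 8, which reads 'stage result 1' in place of 'stage result 12'.
Call chain: main -> probe_limits(1, -9) (called at line 63).
First divergence: position 8 — the shown line 'stage result 1' should read 'stage result 12'.
Intended log window:
  6: count_flags returns 1
  7: stage values: 12 and 1
  8: stage result 12
  9: screen_input: 7 entries, threshold -3
Execution walk:
  index_entries([10, -4, 12, 11, -4, -3, 5]) -> 12  [called from verify_load, line 30]
  count_flags([10, -4, 12, 11, -4, -3, 5], -3) -> 1  [called from verify_load, line 31]
  verify_load([10, -4, 12, 11, -4, -3, 5], -3) -> 1  [called from main, line 59]
  sum_active([10, -4, 12, 11, -4, -3, 5], -3) -> 5  [called from screen_input, line 44]
  screen_input([10, -4, 12, 11, -4, -3, 5], -3) -> -9  [called from main, line 61]
  probe_limits(1, -9) -> -1  [called from main, line 63]
Origin of each log line:
  1: from main, line 58
  2: from verify_load, line 29
  3: from index_entries, line 2
  4: from index_entries, line 7
  5: from count_flags, line 11
  6: from count_flags, line 16
  7: from verify_load, line 32
  8: from main, line 60
  9: from screen_input, line 43
  10: from sum_active, line 37
  11: from screen_input, line 45
  12: from main, line 62
  13: from probe_limits, line 50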